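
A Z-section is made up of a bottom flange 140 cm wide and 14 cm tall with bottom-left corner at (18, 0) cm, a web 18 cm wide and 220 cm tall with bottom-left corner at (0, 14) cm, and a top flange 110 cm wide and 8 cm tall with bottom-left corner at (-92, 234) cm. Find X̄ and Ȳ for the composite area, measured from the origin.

X̄ = 25.82 cm, Ȳ = 105.03 cm

bottom flange: A = 140 × 14 = 1960.00, centroid at (88.00, 7.00).
web: A = 18 × 220 = 3960.00, centroid at (9.00, 124.00).
top flange: A = 110 × 8 = 880.00, centroid at (-37.00, 238.00).
ΣA = 6800.00 cm², ΣAX̄ = 175560.00 cm³, ΣAȲ = 714200.00 cm³.
X̄ = 175560.00/6800.00 = 25.82 cm; Ȳ = 714200.00/6800.00 = 105.03 cm.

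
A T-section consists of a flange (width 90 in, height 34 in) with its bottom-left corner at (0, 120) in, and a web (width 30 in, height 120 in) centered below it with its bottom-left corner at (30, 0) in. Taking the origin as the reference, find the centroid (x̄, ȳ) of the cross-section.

web: A = 30 × 120 = 3600.00, centroid at (45.00, 60.00).
flange: A = 90 × 34 = 3060.00, centroid at (45.00, 137.00).
ΣA = 6660.00 in²
ΣAx̄ = (3600.00)(45.00) + (3060.00)(45.00) = 299700.00 in³
ΣAȳ = (3600.00)(60.00) + (3060.00)(137.00) = 635220.00 in³
x̄ = 299700.00 / 6660.00 = 45.00 in
ȳ = 635220.00 / 6660.00 = 95.38 in

x̄ = 45.00 in, ȳ = 95.38 in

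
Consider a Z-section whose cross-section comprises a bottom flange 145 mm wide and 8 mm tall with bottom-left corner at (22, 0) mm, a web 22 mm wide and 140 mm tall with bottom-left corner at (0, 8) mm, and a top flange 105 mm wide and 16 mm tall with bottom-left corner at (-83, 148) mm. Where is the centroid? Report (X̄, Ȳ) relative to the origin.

bottom flange: A = 145 × 8 = 1160.00, centroid at (94.50, 4.00).
web: A = 22 × 140 = 3080.00, centroid at (11.00, 78.00).
top flange: A = 105 × 16 = 1680.00, centroid at (-30.50, 156.00).
ΣA = 5920.00 mm², ΣAX̄ = 92260.00 mm³, ΣAȲ = 506960.00 mm³.
X̄ = 92260.00/5920.00 = 15.58 mm; Ȳ = 506960.00/5920.00 = 85.64 mm.

X̄ = 15.58 mm, Ȳ = 85.64 mm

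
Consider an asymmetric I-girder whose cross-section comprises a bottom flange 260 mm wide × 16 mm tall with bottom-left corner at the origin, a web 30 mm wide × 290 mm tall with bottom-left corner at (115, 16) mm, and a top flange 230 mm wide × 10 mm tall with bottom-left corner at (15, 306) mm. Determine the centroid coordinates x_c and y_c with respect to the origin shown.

x_c = 130.00 mm, y_c = 141.77 mm

bottom flange: A = 260 × 16 = 4160.00, centroid at (130.00, 8.00).
web: A = 30 × 290 = 8700.00, centroid at (130.00, 161.00).
top flange: A = 230 × 10 = 2300.00, centroid at (130.00, 311.00).
ΣA = 15160.00 mm²
ΣAx_c = (4160.00)(130.00) + (8700.00)(130.00) + (2300.00)(130.00) = 1970800.00 mm³
ΣAy_c = (4160.00)(8.00) + (8700.00)(161.00) + (2300.00)(311.00) = 2149280.00 mm³
x_c = 1970800.00 / 15160.00 = 130.00 mm
y_c = 2149280.00 / 15160.00 = 141.77 mm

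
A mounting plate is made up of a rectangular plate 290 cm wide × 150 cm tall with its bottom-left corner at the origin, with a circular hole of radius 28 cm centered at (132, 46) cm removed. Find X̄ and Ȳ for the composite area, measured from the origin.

X̄ = 145.78 cm, Ȳ = 76.74 cm

Part | A | x̄ᵢ | ȳᵢ | A·x̄ᵢ | A·ȳᵢ
plate | 43500.00 | 145.00 | 75.00 | 6307500.00 | 3262500.00
hole | -2463.01 | 132.00 | 46.00 | -325117.14 | -113298.40
Σ | 41036.99 |  |  | 5982382.86 | 3149201.60
X̄ = 5982382.86 / 41036.99 = 145.78 cm
Ȳ = 3149201.60 / 41036.99 = 76.74 cm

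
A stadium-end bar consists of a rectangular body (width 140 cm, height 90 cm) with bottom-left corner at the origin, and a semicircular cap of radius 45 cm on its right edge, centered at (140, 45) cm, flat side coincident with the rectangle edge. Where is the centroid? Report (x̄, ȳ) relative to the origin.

x̄ = 87.96 cm, ȳ = 45.00 cm

Part | A | x̄ᵢ | ȳᵢ | A·x̄ᵢ | A·ȳᵢ
rectangular body | 12600.00 | 70.00 | 45.00 | 882000.00 | 567000.00
semicircular end | 3180.86 | 159.10 | 45.00 | 506070.76 | 143138.82
Σ | 15780.86 |  |  | 1388070.76 | 710138.82
x̄ = 1388070.76 / 15780.86 = 87.96 cm
ȳ = 710138.82 / 15780.86 = 45.00 cm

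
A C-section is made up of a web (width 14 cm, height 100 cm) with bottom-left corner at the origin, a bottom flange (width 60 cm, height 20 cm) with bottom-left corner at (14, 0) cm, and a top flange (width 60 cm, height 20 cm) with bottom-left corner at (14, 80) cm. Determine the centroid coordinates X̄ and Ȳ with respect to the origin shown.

X̄ = 30.37 cm, Ȳ = 50.00 cm

Part | A | x̄ᵢ | ȳᵢ | A·x̄ᵢ | A·ȳᵢ
web | 1400.00 | 7.00 | 50.00 | 9800.00 | 70000.00
bottom flange | 1200.00 | 44.00 | 10.00 | 52800.00 | 12000.00
top flange | 1200.00 | 44.00 | 90.00 | 52800.00 | 108000.00
Σ | 3800.00 |  |  | 115400.00 | 190000.00
X̄ = 115400.00 / 3800.00 = 30.37 cm
Ȳ = 190000.00 / 3800.00 = 50.00 cm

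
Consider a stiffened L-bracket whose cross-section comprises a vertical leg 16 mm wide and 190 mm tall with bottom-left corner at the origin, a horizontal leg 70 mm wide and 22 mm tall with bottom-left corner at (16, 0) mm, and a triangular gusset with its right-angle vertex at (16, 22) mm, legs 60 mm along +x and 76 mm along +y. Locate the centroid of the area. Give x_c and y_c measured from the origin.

vertical leg: A = 16 × 190 = 3040.00, centroid at (8.00, 95.00).
horizontal leg: A = 70 × 22 = 1540.00, centroid at (51.00, 11.00).
gusset: A = ½·60·76 = 2280.00, centroid at (36.00, 47.33).
ΣA = 6860.00 mm²
ΣAx_c = (3040.00)(8.00) + (1540.00)(51.00) + (2280.00)(36.00) = 184940.00 mm³
ΣAy_c = (3040.00)(95.00) + (1540.00)(11.00) + (2280.00)(47.33) = 413660.00 mm³
x_c = 184940.00 / 6860.00 = 26.96 mm
y_c = 413660.00 / 6860.00 = 60.30 mm

x_c = 26.96 mm, y_c = 60.30 mm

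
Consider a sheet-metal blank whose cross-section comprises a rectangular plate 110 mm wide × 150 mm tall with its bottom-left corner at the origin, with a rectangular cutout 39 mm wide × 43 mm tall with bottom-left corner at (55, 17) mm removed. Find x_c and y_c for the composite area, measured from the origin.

plate: A = 110 × 150 = 16500.00, centroid at (55.00, 75.00).
hole: A = −(39 × 43) = -1677.00, centroid at (74.50, 38.50).
ΣA = 14823.00 mm², ΣAx_c = 782563.50 mm³, ΣAy_c = 1172935.50 mm³.
x_c = 782563.50/14823.00 = 52.79 mm; y_c = 1172935.50/14823.00 = 79.13 mm.

x_c = 52.79 mm, y_c = 79.13 mm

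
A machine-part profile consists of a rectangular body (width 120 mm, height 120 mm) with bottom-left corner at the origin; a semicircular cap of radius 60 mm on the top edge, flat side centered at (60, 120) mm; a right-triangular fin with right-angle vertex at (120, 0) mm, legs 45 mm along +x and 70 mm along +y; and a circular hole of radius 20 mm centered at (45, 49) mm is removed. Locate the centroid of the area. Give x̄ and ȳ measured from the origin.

x̄ = 66.72 mm, ȳ = 81.57 mm

Part | A | x̄ᵢ | ȳᵢ | A·x̄ᵢ | A·ȳᵢ
rectangular body | 14400.00 | 60.00 | 60.00 | 864000.00 | 864000.00
semicircular top | 5654.87 | 60.00 | 145.46 | 339292.01 | 822584.01
triangular fin | 1575.00 | 135.00 | 23.33 | 212625.00 | 36750.00
hole | -1256.64 | 45.00 | 49.00 | -56548.67 | -61575.22
Σ | 20373.23 |  |  | 1359368.34 | 1661758.80
x̄ = 1359368.34 / 20373.23 = 66.72 mm
ȳ = 1661758.80 / 20373.23 = 81.57 mm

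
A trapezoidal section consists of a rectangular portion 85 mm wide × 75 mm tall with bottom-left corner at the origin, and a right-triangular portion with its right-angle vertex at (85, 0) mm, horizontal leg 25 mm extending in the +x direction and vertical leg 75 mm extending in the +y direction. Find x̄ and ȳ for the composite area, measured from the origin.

Part | A | x̄ᵢ | ȳᵢ | A·x̄ᵢ | A·ȳᵢ
rectangular portion | 6375.00 | 42.50 | 37.50 | 270937.50 | 239062.50
triangular portion | 937.50 | 93.33 | 25.00 | 87500.00 | 23437.50
Σ | 7312.50 |  |  | 358437.50 | 262500.00
x̄ = 358437.50 / 7312.50 = 49.02 mm
ȳ = 262500.00 / 7312.50 = 35.90 mm

x̄ = 49.02 mm, ȳ = 35.90 mm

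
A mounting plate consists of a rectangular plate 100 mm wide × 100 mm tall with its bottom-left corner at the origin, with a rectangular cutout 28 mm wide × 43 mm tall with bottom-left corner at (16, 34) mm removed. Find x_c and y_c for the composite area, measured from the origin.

x_c = 52.74 mm, y_c = 49.25 mm

plate: A = 100 × 100 = 10000.00, centroid at (50.00, 50.00).
hole: A = −(28 × 43) = -1204.00, centroid at (30.00, 55.50).
ΣA = 8796.00 mm²
ΣAx_c = (10000.00)(50.00) + (-1204.00)(30.00) = 463880.00 mm³
ΣAy_c = (10000.00)(50.00) + (-1204.00)(55.50) = 433178.00 mm³
x_c = 463880.00 / 8796.00 = 52.74 mm
y_c = 433178.00 / 8796.00 = 49.25 mm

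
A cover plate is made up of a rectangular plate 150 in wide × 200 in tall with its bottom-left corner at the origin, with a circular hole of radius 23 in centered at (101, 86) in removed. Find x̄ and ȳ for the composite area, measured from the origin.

Part | A | x̄ᵢ | ȳᵢ | A·x̄ᵢ | A·ȳᵢ
plate | 30000.00 | 75.00 | 100.00 | 2250000.00 | 3000000.00
hole | -1661.90 | 101.00 | 86.00 | -167852.15 | -142923.62
Σ | 28338.10 |  |  | 2082147.85 | 2857076.38
x̄ = 2082147.85 / 28338.10 = 73.48 in
ȳ = 2857076.38 / 28338.10 = 100.82 in

x̄ = 73.48 in, ȳ = 100.82 in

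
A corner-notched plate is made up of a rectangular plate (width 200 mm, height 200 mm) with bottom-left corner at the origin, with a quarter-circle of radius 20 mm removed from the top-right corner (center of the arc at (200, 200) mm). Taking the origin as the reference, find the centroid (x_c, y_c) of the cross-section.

plate: A = 200 × 200 = 40000.00, centroid at (100.00, 100.00).
removed quarter-circle: A = −¼π·20² = -314.16, centroid at (191.51, 191.51).
ΣA = 39685.84 mm², ΣAx_c = 3939834.81 mm³, ΣAy_c = 3939834.81 mm³.
x_c = 3939834.81/39685.84 = 99.28 mm; y_c = 3939834.81/39685.84 = 99.28 mm.

x_c = 99.28 mm, y_c = 99.28 mm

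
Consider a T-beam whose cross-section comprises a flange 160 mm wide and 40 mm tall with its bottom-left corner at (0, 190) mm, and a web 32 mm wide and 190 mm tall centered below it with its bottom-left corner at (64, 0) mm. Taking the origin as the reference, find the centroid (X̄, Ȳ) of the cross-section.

X̄ = 80.00 mm, Ȳ = 153.97 mm

Part | A | x̄ᵢ | ȳᵢ | A·x̄ᵢ | A·ȳᵢ
web | 6080.00 | 80.00 | 95.00 | 486400.00 | 577600.00
flange | 6400.00 | 80.00 | 210.00 | 512000.00 | 1344000.00
Σ | 12480.00 |  |  | 998400.00 | 1921600.00
X̄ = 998400.00 / 12480.00 = 80.00 mm
Ȳ = 1921600.00 / 12480.00 = 153.97 mm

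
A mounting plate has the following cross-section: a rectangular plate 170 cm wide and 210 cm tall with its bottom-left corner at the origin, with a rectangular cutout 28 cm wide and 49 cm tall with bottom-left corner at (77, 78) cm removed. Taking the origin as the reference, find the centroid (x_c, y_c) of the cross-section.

plate: A = 170 × 210 = 35700.00, centroid at (85.00, 105.00).
hole: A = −(28 × 49) = -1372.00, centroid at (91.00, 102.50).
ΣA = 34328.00 cm²
ΣAx_c = (35700.00)(85.00) + (-1372.00)(91.00) = 2909648.00 cm³
ΣAy_c = (35700.00)(105.00) + (-1372.00)(102.50) = 3607870.00 cm³
x_c = 2909648.00 / 34328.00 = 84.76 cm
y_c = 3607870.00 / 34328.00 = 105.10 cm

x_c = 84.76 cm, y_c = 105.10 cm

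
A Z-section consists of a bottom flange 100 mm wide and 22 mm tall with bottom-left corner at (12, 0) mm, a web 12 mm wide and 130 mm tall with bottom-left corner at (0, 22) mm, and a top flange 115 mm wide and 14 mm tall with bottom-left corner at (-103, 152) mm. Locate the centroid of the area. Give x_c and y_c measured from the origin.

x_c = 13.50 mm, y_c = 77.45 mm

Part | A | x̄ᵢ | ȳᵢ | A·x̄ᵢ | A·ȳᵢ
bottom flange | 2200.00 | 62.00 | 11.00 | 136400.00 | 24200.00
web | 1560.00 | 6.00 | 87.00 | 9360.00 | 135720.00
top flange | 1610.00 | -45.50 | 159.00 | -73255.00 | 255990.00
Σ | 5370.00 |  |  | 72505.00 | 415910.00
x_c = 72505.00 / 5370.00 = 13.50 mm
y_c = 415910.00 / 5370.00 = 77.45 mm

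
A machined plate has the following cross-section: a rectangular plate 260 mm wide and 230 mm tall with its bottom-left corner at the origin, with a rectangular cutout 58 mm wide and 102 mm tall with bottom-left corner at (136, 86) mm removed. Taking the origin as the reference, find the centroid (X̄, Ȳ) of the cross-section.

Part | A | x̄ᵢ | ȳᵢ | A·x̄ᵢ | A·ȳᵢ
plate | 59800.00 | 130.00 | 115.00 | 7774000.00 | 6877000.00
hole | -5916.00 | 165.00 | 137.00 | -976140.00 | -810492.00
Σ | 53884.00 |  |  | 6797860.00 | 6066508.00
X̄ = 6797860.00 / 53884.00 = 126.16 mm
Ȳ = 6066508.00 / 53884.00 = 112.58 mm

X̄ = 126.16 mm, Ȳ = 112.58 mm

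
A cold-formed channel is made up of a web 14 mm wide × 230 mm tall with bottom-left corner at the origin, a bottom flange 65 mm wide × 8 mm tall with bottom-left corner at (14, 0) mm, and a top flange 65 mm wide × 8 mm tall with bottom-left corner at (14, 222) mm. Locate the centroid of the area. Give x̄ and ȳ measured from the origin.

x̄ = 16.64 mm, ȳ = 115.00 mm

web: A = 14 × 230 = 3220.00, centroid at (7.00, 115.00).
bottom flange: A = 65 × 8 = 520.00, centroid at (46.50, 4.00).
top flange: A = 65 × 8 = 520.00, centroid at (46.50, 226.00).
ΣA = 4260.00 mm²
ΣAx̄ = (3220.00)(7.00) + (520.00)(46.50) + (520.00)(46.50) = 70900.00 mm³
ΣAȳ = (3220.00)(115.00) + (520.00)(4.00) + (520.00)(226.00) = 489900.00 mm³
x̄ = 70900.00 / 4260.00 = 16.64 mm
ȳ = 489900.00 / 4260.00 = 115.00 mm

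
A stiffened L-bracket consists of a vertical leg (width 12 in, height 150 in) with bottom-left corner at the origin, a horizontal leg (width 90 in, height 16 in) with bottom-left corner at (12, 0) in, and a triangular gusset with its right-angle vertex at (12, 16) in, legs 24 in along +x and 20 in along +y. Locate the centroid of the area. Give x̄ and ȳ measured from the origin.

vertical leg: A = 12 × 150 = 1800.00, centroid at (6.00, 75.00).
horizontal leg: A = 90 × 16 = 1440.00, centroid at (57.00, 8.00).
gusset: A = ½·24·20 = 240.00, centroid at (20.00, 22.67).
ΣA = 3480.00 in²
ΣAx̄ = (1800.00)(6.00) + (1440.00)(57.00) + (240.00)(20.00) = 97680.00 in³
ΣAȳ = (1800.00)(75.00) + (1440.00)(8.00) + (240.00)(22.67) = 151960.00 in³
x̄ = 97680.00 / 3480.00 = 28.07 in
ȳ = 151960.00 / 3480.00 = 43.67 in

x̄ = 28.07 in, ȳ = 43.67 in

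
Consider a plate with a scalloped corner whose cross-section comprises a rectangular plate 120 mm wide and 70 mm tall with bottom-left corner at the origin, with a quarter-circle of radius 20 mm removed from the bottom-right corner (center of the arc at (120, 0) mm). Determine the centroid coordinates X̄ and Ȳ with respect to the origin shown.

X̄ = 58.00 mm, Ȳ = 36.03 mm

Part | A | x̄ᵢ | ȳᵢ | A·x̄ᵢ | A·ȳᵢ
plate | 8400.00 | 60.00 | 35.00 | 504000.00 | 294000.00
removed quarter-circle | -314.16 | 111.51 | 8.49 | -35032.45 | -2666.67
Σ | 8085.84 |  |  | 468967.55 | 291333.33
X̄ = 468967.55 / 8085.84 = 58.00 mm
Ȳ = 291333.33 / 8085.84 = 36.03 mm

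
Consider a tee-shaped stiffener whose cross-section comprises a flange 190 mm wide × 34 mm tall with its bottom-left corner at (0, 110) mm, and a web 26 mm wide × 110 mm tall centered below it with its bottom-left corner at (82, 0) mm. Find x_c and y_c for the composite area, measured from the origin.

x_c = 95.00 mm, y_c = 104.91 mm

web: A = 26 × 110 = 2860.00, centroid at (95.00, 55.00).
flange: A = 190 × 34 = 6460.00, centroid at (95.00, 127.00).
ΣA = 9320.00 mm², ΣAx_c = 885400.00 mm³, ΣAy_c = 977720.00 mm³.
x_c = 885400.00/9320.00 = 95.00 mm; y_c = 977720.00/9320.00 = 104.91 mm.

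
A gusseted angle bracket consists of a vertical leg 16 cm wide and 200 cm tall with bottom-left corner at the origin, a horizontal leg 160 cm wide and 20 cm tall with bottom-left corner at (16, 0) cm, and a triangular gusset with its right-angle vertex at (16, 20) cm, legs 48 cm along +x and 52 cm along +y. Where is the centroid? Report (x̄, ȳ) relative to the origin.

Part | A | x̄ᵢ | ȳᵢ | A·x̄ᵢ | A·ȳᵢ
vertical leg | 3200.00 | 8.00 | 100.00 | 25600.00 | 320000.00
horizontal leg | 3200.00 | 96.00 | 10.00 | 307200.00 | 32000.00
gusset | 1248.00 | 32.00 | 37.33 | 39936.00 | 46592.00
Σ | 7648.00 |  |  | 372736.00 | 398592.00
x̄ = 372736.00 / 7648.00 = 48.74 cm
ȳ = 398592.00 / 7648.00 = 52.12 cm

x̄ = 48.74 cm, ȳ = 52.12 cm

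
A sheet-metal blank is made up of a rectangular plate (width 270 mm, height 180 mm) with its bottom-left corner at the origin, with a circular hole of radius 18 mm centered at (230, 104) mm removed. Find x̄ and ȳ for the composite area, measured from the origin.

plate: A = 270 × 180 = 48600.00, centroid at (135.00, 90.00).
hole: A = −π·18² = -1017.88, centroid at (230.00, 104.00).
ΣA = 47582.12 mm², ΣAx̄ = 6326888.52 mm³, ΣAȳ = 4268140.89 mm³.
x̄ = 6326888.52/47582.12 = 132.97 mm; ȳ = 4268140.89/47582.12 = 89.70 mm.

x̄ = 132.97 mm, ȳ = 89.70 mm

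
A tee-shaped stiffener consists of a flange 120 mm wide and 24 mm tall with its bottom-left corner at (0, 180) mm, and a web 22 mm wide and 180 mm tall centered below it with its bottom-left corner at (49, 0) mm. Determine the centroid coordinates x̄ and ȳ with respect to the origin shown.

x̄ = 60.00 mm, ȳ = 132.95 mm

Part | A | x̄ᵢ | ȳᵢ | A·x̄ᵢ | A·ȳᵢ
web | 3960.00 | 60.00 | 90.00 | 237600.00 | 356400.00
flange | 2880.00 | 60.00 | 192.00 | 172800.00 | 552960.00
Σ | 6840.00 |  |  | 410400.00 | 909360.00
x̄ = 410400.00 / 6840.00 = 60.00 mm
ȳ = 909360.00 / 6840.00 = 132.95 mm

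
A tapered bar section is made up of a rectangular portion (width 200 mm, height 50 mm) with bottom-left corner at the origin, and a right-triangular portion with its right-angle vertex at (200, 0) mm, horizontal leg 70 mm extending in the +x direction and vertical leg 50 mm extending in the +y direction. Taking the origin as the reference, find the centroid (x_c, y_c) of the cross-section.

rectangular portion: A = 200 × 50 = 10000.00, centroid at (100.00, 25.00).
triangular portion: A = ½·70·50 = 1750.00, centroid at (223.33, 16.67).
ΣA = 11750.00 mm², ΣAx_c = 1390833.33 mm³, ΣAy_c = 279166.67 mm³.
x_c = 1390833.33/11750.00 = 118.37 mm; y_c = 279166.67/11750.00 = 23.76 mm.

x_c = 118.37 mm, y_c = 23.76 mm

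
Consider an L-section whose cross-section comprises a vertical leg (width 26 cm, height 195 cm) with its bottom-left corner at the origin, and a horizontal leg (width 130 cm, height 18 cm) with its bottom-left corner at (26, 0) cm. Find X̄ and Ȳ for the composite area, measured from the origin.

vertical leg: A = 26 × 195 = 5070.00, centroid at (13.00, 97.50).
horizontal leg: A = 130 × 18 = 2340.00, centroid at (91.00, 9.00).
ΣA = 7410.00 cm², ΣAX̄ = 278850.00 cm³, ΣAȲ = 515385.00 cm³.
X̄ = 278850.00/7410.00 = 37.63 cm; Ȳ = 515385.00/7410.00 = 69.55 cm.

X̄ = 37.63 cm, Ȳ = 69.55 cm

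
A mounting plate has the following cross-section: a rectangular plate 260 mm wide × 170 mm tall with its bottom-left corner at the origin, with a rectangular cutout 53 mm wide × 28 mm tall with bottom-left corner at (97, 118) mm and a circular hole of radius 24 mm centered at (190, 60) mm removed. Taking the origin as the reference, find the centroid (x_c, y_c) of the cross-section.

plate: A = 260 × 170 = 44200.00, centroid at (130.00, 85.00).
hole 1: A = −(53 × 28) = -1484.00, centroid at (123.50, 132.00).
hole 2: A = −π·24² = -1809.56, centroid at (190.00, 60.00).
ΣA = 40906.44 mm²
ΣAx_c = (44200.00)(130.00) + (-1484.00)(123.50) + (-1809.56)(190.00) = 5218910.10 mm³
ΣAy_c = (44200.00)(85.00) + (-1484.00)(132.00) + (-1809.56)(60.00) = 3452538.56 mm³
x_c = 5218910.10 / 40906.44 = 127.58 mm
y_c = 3452538.56 / 40906.44 = 84.40 mm

x_c = 127.58 mm, y_c = 84.40 mm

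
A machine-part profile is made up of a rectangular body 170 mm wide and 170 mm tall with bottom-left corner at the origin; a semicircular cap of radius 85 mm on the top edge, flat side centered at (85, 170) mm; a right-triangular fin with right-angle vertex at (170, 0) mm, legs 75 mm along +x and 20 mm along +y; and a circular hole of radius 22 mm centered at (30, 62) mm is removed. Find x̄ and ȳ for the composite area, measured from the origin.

x̄ = 89.21 mm, ȳ = 119.20 mm

rectangular body: A = 170 × 170 = 28900.00, centroid at (85.00, 85.00).
semicircular top: A = ½π·85² = 11349.00, centroid at (85.00, 206.08).
triangular fin: A = ½·75·20 = 750.00, centroid at (195.00, 6.67).
hole: A = −π·22² = -1520.53, centroid at (30.00, 62.00).
ΣA = 39478.47 mm²
ΣAx̄ = (28900.00)(85.00) + (11349.00)(85.00) + (750.00)(195.00) + (-1520.53)(30.00) = 3521799.37 mm³
ΣAȳ = (28900.00)(85.00) + (11349.00)(206.08) + (750.00)(6.67) + (-1520.53)(62.00) = 4705974.34 mm³
x̄ = 3521799.37 / 39478.47 = 89.21 mm
ȳ = 4705974.34 / 39478.47 = 119.20 mm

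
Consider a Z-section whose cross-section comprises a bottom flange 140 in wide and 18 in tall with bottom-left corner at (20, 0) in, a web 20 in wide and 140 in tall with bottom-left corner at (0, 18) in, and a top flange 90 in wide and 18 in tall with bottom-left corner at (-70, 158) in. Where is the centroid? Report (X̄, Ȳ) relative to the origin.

bottom flange: A = 140 × 18 = 2520.00, centroid at (90.00, 9.00).
web: A = 20 × 140 = 2800.00, centroid at (10.00, 88.00).
top flange: A = 90 × 18 = 1620.00, centroid at (-25.00, 167.00).
ΣA = 6940.00 in², ΣAX̄ = 214300.00 in³, ΣAȲ = 539620.00 in³.
X̄ = 214300.00/6940.00 = 30.88 in; Ȳ = 539620.00/6940.00 = 77.76 in.

X̄ = 30.88 in, Ȳ = 77.76 in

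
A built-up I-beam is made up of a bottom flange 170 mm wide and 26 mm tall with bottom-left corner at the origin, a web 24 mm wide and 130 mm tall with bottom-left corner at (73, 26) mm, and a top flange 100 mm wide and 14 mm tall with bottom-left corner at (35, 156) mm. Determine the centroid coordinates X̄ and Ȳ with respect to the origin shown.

bottom flange: A = 170 × 26 = 4420.00, centroid at (85.00, 13.00).
web: A = 24 × 130 = 3120.00, centroid at (85.00, 91.00).
top flange: A = 100 × 14 = 1400.00, centroid at (85.00, 163.00).
ΣA = 8940.00 mm²
ΣAX̄ = (4420.00)(85.00) + (3120.00)(85.00) + (1400.00)(85.00) = 759900.00 mm³
ΣAȲ = (4420.00)(13.00) + (3120.00)(91.00) + (1400.00)(163.00) = 569580.00 mm³
X̄ = 759900.00 / 8940.00 = 85.00 mm
Ȳ = 569580.00 / 8940.00 = 63.71 mm

X̄ = 85.00 mm, Ȳ = 63.71 mm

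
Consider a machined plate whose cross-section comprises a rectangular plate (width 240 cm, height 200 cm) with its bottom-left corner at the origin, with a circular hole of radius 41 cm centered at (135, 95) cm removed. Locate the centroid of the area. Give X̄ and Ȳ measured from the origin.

plate: A = 240 × 200 = 48000.00, centroid at (120.00, 100.00).
hole: A = −π·41² = -5281.02, centroid at (135.00, 95.00).
ΣA = 42718.98 cm², ΣAX̄ = 5047062.67 cm³, ΣAȲ = 4298303.36 cm³.
X̄ = 5047062.67/42718.98 = 118.15 cm; Ȳ = 4298303.36/42718.98 = 100.62 cm.

X̄ = 118.15 cm, Ȳ = 100.62 cm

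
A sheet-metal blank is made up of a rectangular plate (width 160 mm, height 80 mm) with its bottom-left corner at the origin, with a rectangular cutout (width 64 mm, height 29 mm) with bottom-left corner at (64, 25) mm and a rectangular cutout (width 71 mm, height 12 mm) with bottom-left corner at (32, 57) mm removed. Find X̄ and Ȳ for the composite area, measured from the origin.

X̄ = 78.11 mm, Ȳ = 38.15 mm

plate: A = 160 × 80 = 12800.00, centroid at (80.00, 40.00).
hole 1: A = −(64 × 29) = -1856.00, centroid at (96.00, 39.50).
hole 2: A = −(71 × 12) = -852.00, centroid at (67.50, 63.00).
ΣA = 10092.00 mm², ΣAX̄ = 788314.00 mm³, ΣAȲ = 385012.00 mm³.
X̄ = 788314.00/10092.00 = 78.11 mm; Ȳ = 385012.00/10092.00 = 38.15 mm.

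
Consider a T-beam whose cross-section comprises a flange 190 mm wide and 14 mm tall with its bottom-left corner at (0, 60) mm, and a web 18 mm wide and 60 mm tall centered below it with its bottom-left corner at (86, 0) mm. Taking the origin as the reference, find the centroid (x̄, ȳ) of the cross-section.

x̄ = 95.00 mm, ȳ = 56.32 mm

web: A = 18 × 60 = 1080.00, centroid at (95.00, 30.00).
flange: A = 190 × 14 = 2660.00, centroid at (95.00, 67.00).
ΣA = 3740.00 mm², ΣAx̄ = 355300.00 mm³, ΣAȳ = 210620.00 mm³.
x̄ = 355300.00/3740.00 = 95.00 mm; ȳ = 210620.00/3740.00 = 56.32 mm.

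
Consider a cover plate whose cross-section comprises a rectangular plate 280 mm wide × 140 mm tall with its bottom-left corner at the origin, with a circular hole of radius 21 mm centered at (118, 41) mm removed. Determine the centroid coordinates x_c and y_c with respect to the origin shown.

plate: A = 280 × 140 = 39200.00, centroid at (140.00, 70.00).
hole: A = −π·21² = -1385.44, centroid at (118.00, 41.00).
ΣA = 37814.56 mm²
ΣAx_c = (39200.00)(140.00) + (-1385.44)(118.00) = 5324517.80 mm³
ΣAy_c = (39200.00)(70.00) + (-1385.44)(41.00) = 2687196.86 mm³
x_c = 5324517.80 / 37814.56 = 140.81 mm
y_c = 2687196.86 / 37814.56 = 71.06 mm

x_c = 140.81 mm, y_c = 71.06 mm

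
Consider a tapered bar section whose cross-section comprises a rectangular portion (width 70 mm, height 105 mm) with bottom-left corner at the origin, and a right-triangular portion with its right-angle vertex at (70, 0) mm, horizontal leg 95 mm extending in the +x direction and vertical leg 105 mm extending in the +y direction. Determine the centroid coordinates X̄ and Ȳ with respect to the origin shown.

X̄ = 61.95 mm, Ȳ = 45.43 mm

rectangular portion: A = 70 × 105 = 7350.00, centroid at (35.00, 52.50).
triangular portion: A = ½·95·105 = 4987.50, centroid at (101.67, 35.00).
ΣA = 12337.50 mm², ΣAX̄ = 764312.50 mm³, ΣAȲ = 560437.50 mm³.
X̄ = 764312.50/12337.50 = 61.95 mm; Ȳ = 560437.50/12337.50 = 45.43 mm.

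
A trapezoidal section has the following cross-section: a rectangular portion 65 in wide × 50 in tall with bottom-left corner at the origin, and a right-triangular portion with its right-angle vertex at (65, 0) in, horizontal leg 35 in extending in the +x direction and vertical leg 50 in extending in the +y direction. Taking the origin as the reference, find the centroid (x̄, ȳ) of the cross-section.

rectangular portion: A = 65 × 50 = 3250.00, centroid at (32.50, 25.00).
triangular portion: A = ½·35·50 = 875.00, centroid at (76.67, 16.67).
ΣA = 4125.00 in²
ΣAx̄ = (3250.00)(32.50) + (875.00)(76.67) = 172708.33 in³
ΣAȳ = (3250.00)(25.00) + (875.00)(16.67) = 95833.33 in³
x̄ = 172708.33 / 4125.00 = 41.87 in
ȳ = 95833.33 / 4125.00 = 23.23 in

x̄ = 41.87 in, ȳ = 23.23 in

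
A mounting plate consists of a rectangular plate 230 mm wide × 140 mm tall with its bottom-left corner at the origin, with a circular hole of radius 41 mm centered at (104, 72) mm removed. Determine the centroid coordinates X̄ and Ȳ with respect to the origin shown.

X̄ = 117.16 mm, Ȳ = 69.61 mm

Part | A | x̄ᵢ | ȳᵢ | A·x̄ᵢ | A·ȳᵢ
plate | 32200.00 | 115.00 | 70.00 | 3703000.00 | 2254000.00
hole | -5281.02 | 104.00 | 72.00 | -549225.79 | -380233.24
Σ | 26918.98 |  |  | 3153774.21 | 1873766.76
X̄ = 3153774.21 / 26918.98 = 117.16 mm
Ȳ = 1873766.76 / 26918.98 = 69.61 mm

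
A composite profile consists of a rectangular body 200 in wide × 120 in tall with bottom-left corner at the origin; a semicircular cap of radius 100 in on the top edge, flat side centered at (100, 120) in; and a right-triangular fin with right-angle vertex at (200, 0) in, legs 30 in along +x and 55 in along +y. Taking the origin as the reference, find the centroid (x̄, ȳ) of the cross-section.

x̄ = 102.24 in, ȳ = 98.85 in

rectangular body: A = 200 × 120 = 24000.00, centroid at (100.00, 60.00).
semicircular top: A = ½π·100² = 15707.96, centroid at (100.00, 162.44).
triangular fin: A = ½·30·55 = 825.00, centroid at (210.00, 18.33).
ΣA = 40532.96 in²
ΣAx̄ = (24000.00)(100.00) + (15707.96)(100.00) + (825.00)(210.00) = 4144046.33 in³
ΣAȳ = (24000.00)(60.00) + (15707.96)(162.44) + (825.00)(18.33) = 4006747.26 in³
x̄ = 4144046.33 / 40532.96 = 102.24 in
ȳ = 4006747.26 / 40532.96 = 98.85 in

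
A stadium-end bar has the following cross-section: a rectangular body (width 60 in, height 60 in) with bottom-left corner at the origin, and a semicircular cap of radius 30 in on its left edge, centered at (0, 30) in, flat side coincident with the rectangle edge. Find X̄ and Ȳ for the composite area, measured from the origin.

rectangular body: A = 60 × 60 = 3600.00, centroid at (30.00, 30.00).
semicircular end: A = ½π·30² = 1413.72, centroid at (-12.73, 30.00).
ΣA = 5013.72 in², ΣAX̄ = 90000.00 in³, ΣAȲ = 150411.50 in³.
X̄ = 90000.00/5013.72 = 17.95 in; Ȳ = 150411.50/5013.72 = 30.00 in.

X̄ = 17.95 in, Ȳ = 30.00 in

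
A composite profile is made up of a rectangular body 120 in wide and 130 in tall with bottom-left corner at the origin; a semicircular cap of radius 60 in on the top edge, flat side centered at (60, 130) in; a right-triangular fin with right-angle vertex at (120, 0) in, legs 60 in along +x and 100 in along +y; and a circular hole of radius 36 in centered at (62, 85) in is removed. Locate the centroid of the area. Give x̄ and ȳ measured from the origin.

rectangular body: A = 120 × 130 = 15600.00, centroid at (60.00, 65.00).
semicircular top: A = ½π·60² = 5654.87, centroid at (60.00, 155.46).
triangular fin: A = ½·60·100 = 3000.00, centroid at (140.00, 33.33).
hole: A = −π·36² = -4071.50, centroid at (62.00, 85.00).
ΣA = 20183.36 in², ΣAx̄ = 1442858.75 in³, ΣAȳ = 1647054.83 in³.
x̄ = 1442858.75/20183.36 = 71.49 in; ȳ = 1647054.83/20183.36 = 81.60 in.

x̄ = 71.49 in, ȳ = 81.60 in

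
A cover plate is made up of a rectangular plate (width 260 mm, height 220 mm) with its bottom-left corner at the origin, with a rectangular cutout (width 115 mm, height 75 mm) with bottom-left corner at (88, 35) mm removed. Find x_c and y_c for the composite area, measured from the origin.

plate: A = 260 × 220 = 57200.00, centroid at (130.00, 110.00).
hole: A = −(115 × 75) = -8625.00, centroid at (145.50, 72.50).
ΣA = 48575.00 mm², ΣAx_c = 6181062.50 mm³, ΣAy_c = 5666687.50 mm³.
x_c = 6181062.50/48575.00 = 127.25 mm; y_c = 5666687.50/48575.00 = 116.66 mm.

x_c = 127.25 mm, y_c = 116.66 mm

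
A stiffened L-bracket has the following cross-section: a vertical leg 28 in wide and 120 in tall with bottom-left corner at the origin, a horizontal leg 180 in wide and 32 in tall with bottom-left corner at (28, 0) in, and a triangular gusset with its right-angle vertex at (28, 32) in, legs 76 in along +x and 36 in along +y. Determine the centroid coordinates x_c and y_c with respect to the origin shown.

vertical leg: A = 28 × 120 = 3360.00, centroid at (14.00, 60.00).
horizontal leg: A = 180 × 32 = 5760.00, centroid at (118.00, 16.00).
gusset: A = ½·76·36 = 1368.00, centroid at (53.33, 44.00).
ΣA = 10488.00 in²
ΣAx_c = (3360.00)(14.00) + (5760.00)(118.00) + (1368.00)(53.33) = 799680.00 in³
ΣAy_c = (3360.00)(60.00) + (5760.00)(16.00) + (1368.00)(44.00) = 353952.00 in³
x_c = 799680.00 / 10488.00 = 76.25 in
y_c = 353952.00 / 10488.00 = 33.75 in

x_c = 76.25 in, y_c = 33.75 in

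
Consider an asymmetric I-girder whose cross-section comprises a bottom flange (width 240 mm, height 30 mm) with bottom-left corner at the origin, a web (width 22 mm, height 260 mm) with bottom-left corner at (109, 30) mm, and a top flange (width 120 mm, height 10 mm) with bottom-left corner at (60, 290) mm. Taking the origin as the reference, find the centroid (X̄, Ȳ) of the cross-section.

X̄ = 120.00 mm, Ȳ = 97.54 mm

bottom flange: A = 240 × 30 = 7200.00, centroid at (120.00, 15.00).
web: A = 22 × 260 = 5720.00, centroid at (120.00, 160.00).
top flange: A = 120 × 10 = 1200.00, centroid at (120.00, 295.00).
ΣA = 14120.00 mm², ΣAX̄ = 1694400.00 mm³, ΣAȲ = 1377200.00 mm³.
X̄ = 1694400.00/14120.00 = 120.00 mm; Ȳ = 1377200.00/14120.00 = 97.54 mm.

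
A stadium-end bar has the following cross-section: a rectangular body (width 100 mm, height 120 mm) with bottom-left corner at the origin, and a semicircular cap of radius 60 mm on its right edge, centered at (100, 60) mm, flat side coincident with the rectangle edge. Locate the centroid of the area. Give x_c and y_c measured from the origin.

x_c = 74.17 mm, y_c = 60.00 mm

rectangular body: A = 100 × 120 = 12000.00, centroid at (50.00, 60.00).
semicircular end: A = ½π·60² = 5654.87, centroid at (125.46, 60.00).
ΣA = 17654.87 mm², ΣAx_c = 1309486.68 mm³, ΣAy_c = 1059292.01 mm³.
x_c = 1309486.68/17654.87 = 74.17 mm; y_c = 1059292.01/17654.87 = 60.00 mm.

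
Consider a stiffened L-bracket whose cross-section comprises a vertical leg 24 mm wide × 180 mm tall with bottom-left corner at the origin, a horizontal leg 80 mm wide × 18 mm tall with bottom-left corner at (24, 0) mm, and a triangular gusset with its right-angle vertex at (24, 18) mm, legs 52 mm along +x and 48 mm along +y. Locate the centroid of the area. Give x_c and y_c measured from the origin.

Part | A | x̄ᵢ | ȳᵢ | A·x̄ᵢ | A·ȳᵢ
vertical leg | 4320.00 | 12.00 | 90.00 | 51840.00 | 388800.00
horizontal leg | 1440.00 | 64.00 | 9.00 | 92160.00 | 12960.00
gusset | 1248.00 | 41.33 | 34.00 | 51584.00 | 42432.00
Σ | 7008.00 |  |  | 195584.00 | 444192.00
x_c = 195584.00 / 7008.00 = 27.91 mm
y_c = 444192.00 / 7008.00 = 63.38 mm

x_c = 27.91 mm, y_c = 63.38 mm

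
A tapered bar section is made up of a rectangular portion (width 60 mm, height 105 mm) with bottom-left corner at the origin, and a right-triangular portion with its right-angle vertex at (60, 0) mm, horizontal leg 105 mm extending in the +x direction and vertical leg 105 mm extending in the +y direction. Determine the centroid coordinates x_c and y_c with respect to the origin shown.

rectangular portion: A = 60 × 105 = 6300.00, centroid at (30.00, 52.50).
triangular portion: A = ½·105·105 = 5512.50, centroid at (95.00, 35.00).
ΣA = 11812.50 mm²
ΣAx_c = (6300.00)(30.00) + (5512.50)(95.00) = 712687.50 mm³
ΣAy_c = (6300.00)(52.50) + (5512.50)(35.00) = 523687.50 mm³
x_c = 712687.50 / 11812.50 = 60.33 mm
y_c = 523687.50 / 11812.50 = 44.33 mm

x_c = 60.33 mm, y_c = 44.33 mm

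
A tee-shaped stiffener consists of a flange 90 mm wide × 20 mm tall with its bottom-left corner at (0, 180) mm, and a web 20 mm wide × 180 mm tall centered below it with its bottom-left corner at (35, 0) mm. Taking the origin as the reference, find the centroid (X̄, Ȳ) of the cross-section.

X̄ = 45.00 mm, Ȳ = 123.33 mm

Part | A | x̄ᵢ | ȳᵢ | A·x̄ᵢ | A·ȳᵢ
web | 3600.00 | 45.00 | 90.00 | 162000.00 | 324000.00
flange | 1800.00 | 45.00 | 190.00 | 81000.00 | 342000.00
Σ | 5400.00 |  |  | 243000.00 | 666000.00
X̄ = 243000.00 / 5400.00 = 45.00 mm
Ȳ = 666000.00 / 5400.00 = 123.33 mm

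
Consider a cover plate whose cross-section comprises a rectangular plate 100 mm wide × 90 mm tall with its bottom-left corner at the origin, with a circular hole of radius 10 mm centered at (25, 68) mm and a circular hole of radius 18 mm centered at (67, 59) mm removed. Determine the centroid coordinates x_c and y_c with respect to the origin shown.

Part | A | x̄ᵢ | ȳᵢ | A·x̄ᵢ | A·ȳᵢ
plate | 9000.00 | 50.00 | 45.00 | 450000.00 | 405000.00
hole 1 | -314.16 | 25.00 | 68.00 | -7853.98 | -21362.83
hole 2 | -1017.88 | 67.00 | 59.00 | -68197.69 | -60054.69
Σ | 7667.96 |  |  | 373948.33 | 323582.48
x_c = 373948.33 / 7667.96 = 48.77 mm
y_c = 323582.48 / 7667.96 = 42.20 mm

x_c = 48.77 mm, y_c = 42.20 mm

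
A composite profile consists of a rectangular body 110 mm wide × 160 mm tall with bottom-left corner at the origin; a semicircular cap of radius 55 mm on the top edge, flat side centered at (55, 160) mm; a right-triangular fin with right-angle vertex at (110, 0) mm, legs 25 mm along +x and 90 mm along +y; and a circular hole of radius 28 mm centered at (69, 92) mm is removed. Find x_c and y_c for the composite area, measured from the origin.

rectangular body: A = 110 × 160 = 17600.00, centroid at (55.00, 80.00).
semicircular top: A = ½π·55² = 4751.66, centroid at (55.00, 183.34).
triangular fin: A = ½·25·90 = 1125.00, centroid at (118.33, 30.00).
hole: A = −π·28² = -2463.01, centroid at (69.00, 92.00).
ΣA = 21013.65 mm², ΣAx_c = 1192518.64 mm³, ΣAy_c = 2086335.29 mm³.
x_c = 1192518.64/21013.65 = 56.75 mm; y_c = 2086335.29/21013.65 = 99.28 mm.

x_c = 56.75 mm, y_c = 99.28 mm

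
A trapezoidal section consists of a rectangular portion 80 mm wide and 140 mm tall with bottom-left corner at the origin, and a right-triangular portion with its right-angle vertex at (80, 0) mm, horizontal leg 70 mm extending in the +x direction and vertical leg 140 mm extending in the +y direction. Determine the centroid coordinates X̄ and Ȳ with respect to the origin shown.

rectangular portion: A = 80 × 140 = 11200.00, centroid at (40.00, 70.00).
triangular portion: A = ½·70·140 = 4900.00, centroid at (103.33, 46.67).
ΣA = 16100.00 mm²
ΣAX̄ = (11200.00)(40.00) + (4900.00)(103.33) = 954333.33 mm³
ΣAȲ = (11200.00)(70.00) + (4900.00)(46.67) = 1012666.67 mm³
X̄ = 954333.33 / 16100.00 = 59.28 mm
Ȳ = 1012666.67 / 16100.00 = 62.90 mm

X̄ = 59.28 mm, Ȳ = 62.90 mm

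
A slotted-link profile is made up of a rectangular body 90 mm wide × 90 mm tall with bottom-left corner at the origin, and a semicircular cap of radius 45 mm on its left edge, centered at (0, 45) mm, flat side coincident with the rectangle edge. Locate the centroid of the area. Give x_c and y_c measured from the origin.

rectangular body: A = 90 × 90 = 8100.00, centroid at (45.00, 45.00).
semicircular end: A = ½π·45² = 3180.86, centroid at (-19.10, 45.00).
ΣA = 11280.86 mm², ΣAx_c = 303750.00 mm³, ΣAy_c = 507638.82 mm³.
x_c = 303750.00/11280.86 = 26.93 mm; y_c = 507638.82/11280.86 = 45.00 mm.

x_c = 26.93 mm, y_c = 45.00 mm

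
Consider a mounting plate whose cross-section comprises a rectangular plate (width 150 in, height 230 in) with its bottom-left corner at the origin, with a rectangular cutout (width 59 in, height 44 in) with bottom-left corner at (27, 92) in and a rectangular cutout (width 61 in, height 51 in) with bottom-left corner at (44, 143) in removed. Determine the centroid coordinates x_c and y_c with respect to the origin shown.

Part | A | x̄ᵢ | ȳᵢ | A·x̄ᵢ | A·ȳᵢ
plate | 34500.00 | 75.00 | 115.00 | 2587500.00 | 3967500.00
hole 1 | -2596.00 | 56.50 | 114.00 | -146674.00 | -295944.00
hole 2 | -3111.00 | 74.50 | 168.50 | -231769.50 | -524203.50
Σ | 28793.00 |  |  | 2209056.50 | 3147352.50
x_c = 2209056.50 / 28793.00 = 76.72 in
y_c = 3147352.50 / 28793.00 = 109.31 in

x_c = 76.72 in, y_c = 109.31 in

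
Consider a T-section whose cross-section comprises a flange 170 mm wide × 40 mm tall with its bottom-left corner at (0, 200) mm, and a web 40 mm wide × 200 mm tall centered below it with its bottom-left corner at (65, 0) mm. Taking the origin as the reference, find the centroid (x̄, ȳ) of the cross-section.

x̄ = 85.00 mm, ȳ = 155.14 mm

Part | A | x̄ᵢ | ȳᵢ | A·x̄ᵢ | A·ȳᵢ
web | 8000.00 | 85.00 | 100.00 | 680000.00 | 800000.00
flange | 6800.00 | 85.00 | 220.00 | 578000.00 | 1496000.00
Σ | 14800.00 |  |  | 1258000.00 | 2296000.00
x̄ = 1258000.00 / 14800.00 = 85.00 mm
ȳ = 2296000.00 / 14800.00 = 155.14 mm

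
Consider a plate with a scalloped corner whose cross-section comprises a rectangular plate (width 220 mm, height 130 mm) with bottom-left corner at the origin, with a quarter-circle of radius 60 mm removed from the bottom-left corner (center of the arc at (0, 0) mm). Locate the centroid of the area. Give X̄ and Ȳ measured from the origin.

X̄ = 119.27 mm, Ȳ = 69.34 mm

plate: A = 220 × 130 = 28600.00, centroid at (110.00, 65.00).
removed quarter-circle: A = −¼π·60² = -2827.43, centroid at (25.46, 25.46).
ΣA = 25772.57 mm²
ΣAX̄ = (28600.00)(110.00) + (-2827.43)(25.46) = 3074000.00 mm³
ΣAȲ = (28600.00)(65.00) + (-2827.43)(25.46) = 1787000.00 mm³
X̄ = 3074000.00 / 25772.57 = 119.27 mm
Ȳ = 1787000.00 / 25772.57 = 69.34 mm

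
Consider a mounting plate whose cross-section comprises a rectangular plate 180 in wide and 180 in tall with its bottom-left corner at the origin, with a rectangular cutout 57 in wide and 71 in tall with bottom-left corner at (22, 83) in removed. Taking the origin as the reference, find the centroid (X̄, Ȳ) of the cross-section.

plate: A = 180 × 180 = 32400.00, centroid at (90.00, 90.00).
hole: A = −(57 × 71) = -4047.00, centroid at (50.50, 118.50).
ΣA = 28353.00 in²
ΣAX̄ = (32400.00)(90.00) + (-4047.00)(50.50) = 2711626.50 in³
ΣAȲ = (32400.00)(90.00) + (-4047.00)(118.50) = 2436430.50 in³
X̄ = 2711626.50 / 28353.00 = 95.64 in
Ȳ = 2436430.50 / 28353.00 = 85.93 in

X̄ = 95.64 in, Ȳ = 85.93 in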